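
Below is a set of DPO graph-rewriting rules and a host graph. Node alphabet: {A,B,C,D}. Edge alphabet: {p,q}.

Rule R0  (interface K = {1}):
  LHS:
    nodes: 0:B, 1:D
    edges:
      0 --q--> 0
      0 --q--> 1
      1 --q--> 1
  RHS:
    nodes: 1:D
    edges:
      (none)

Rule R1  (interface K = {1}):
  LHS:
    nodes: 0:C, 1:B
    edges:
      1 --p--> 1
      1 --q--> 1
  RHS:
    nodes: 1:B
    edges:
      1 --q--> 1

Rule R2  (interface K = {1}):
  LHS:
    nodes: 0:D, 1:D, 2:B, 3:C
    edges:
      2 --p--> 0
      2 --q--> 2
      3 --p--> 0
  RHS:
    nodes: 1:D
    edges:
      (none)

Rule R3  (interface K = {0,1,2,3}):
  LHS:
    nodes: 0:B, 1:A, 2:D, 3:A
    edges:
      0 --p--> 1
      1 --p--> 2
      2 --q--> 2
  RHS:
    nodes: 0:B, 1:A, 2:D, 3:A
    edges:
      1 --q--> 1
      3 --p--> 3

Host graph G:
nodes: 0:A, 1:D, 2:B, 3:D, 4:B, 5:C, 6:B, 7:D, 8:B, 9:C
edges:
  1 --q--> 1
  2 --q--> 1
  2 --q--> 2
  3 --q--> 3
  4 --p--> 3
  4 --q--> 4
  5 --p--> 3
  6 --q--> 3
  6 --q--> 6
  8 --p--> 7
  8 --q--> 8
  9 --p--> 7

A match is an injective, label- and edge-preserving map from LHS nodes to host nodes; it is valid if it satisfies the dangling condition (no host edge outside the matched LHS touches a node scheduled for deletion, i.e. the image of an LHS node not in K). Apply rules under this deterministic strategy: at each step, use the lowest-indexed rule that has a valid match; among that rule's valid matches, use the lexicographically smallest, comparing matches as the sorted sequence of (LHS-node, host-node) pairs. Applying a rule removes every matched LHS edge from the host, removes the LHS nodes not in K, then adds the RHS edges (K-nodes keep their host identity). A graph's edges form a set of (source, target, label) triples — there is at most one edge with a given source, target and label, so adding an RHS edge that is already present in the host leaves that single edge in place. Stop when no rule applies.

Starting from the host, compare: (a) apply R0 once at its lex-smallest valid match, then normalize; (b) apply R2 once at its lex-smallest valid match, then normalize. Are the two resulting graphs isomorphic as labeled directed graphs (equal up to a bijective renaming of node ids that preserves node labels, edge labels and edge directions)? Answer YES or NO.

Answer: YES

Derivation:
branch R0-first: apply at {0↦2, 1↦1} → |E|=9, then 3 more step(s) → NF |V|=2 |E|=0 V={0:A, 1:D} E=∅
branch R2-first: apply at {0↦7, 1↦1, 2↦8, 3↦9} → |E|=9, then 3 more step(s) → NF |V|=2 |E|=0 V={0:A, 1:D} E=∅
graphs isomorphic (equal up to label-preserving node renaming)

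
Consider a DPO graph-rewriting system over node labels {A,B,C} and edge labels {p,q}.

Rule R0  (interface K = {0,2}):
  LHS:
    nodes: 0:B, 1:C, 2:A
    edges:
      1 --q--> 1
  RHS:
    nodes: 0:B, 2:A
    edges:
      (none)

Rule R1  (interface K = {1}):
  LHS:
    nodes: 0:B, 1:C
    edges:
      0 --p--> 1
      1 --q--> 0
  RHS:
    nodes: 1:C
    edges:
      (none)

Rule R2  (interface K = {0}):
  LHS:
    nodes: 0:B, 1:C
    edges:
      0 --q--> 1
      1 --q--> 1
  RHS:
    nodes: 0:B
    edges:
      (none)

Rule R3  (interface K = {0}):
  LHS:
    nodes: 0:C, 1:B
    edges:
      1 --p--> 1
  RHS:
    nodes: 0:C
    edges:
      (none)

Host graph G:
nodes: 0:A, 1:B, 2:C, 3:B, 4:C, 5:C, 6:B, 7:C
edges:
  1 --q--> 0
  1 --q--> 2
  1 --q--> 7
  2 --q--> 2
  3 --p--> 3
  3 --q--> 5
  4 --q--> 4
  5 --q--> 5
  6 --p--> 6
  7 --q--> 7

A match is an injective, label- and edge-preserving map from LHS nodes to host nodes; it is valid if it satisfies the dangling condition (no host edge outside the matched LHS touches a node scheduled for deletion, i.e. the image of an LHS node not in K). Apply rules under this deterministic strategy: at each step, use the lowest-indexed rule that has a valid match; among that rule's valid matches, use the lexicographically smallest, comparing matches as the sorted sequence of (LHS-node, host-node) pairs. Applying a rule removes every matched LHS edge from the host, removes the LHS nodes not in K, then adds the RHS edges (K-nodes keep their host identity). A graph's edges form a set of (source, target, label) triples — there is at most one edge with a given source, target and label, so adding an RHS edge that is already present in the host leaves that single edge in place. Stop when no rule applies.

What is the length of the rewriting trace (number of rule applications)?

start.  V:8 E:10  edges: 1-q->0 1-q->2 1-q->7 2-q->2 3-p->3 3-q->5 4-q->4 5-q->5 6-p->6 7-q->7
1. fire R0 via {0↦1, 1↦4, 2↦0}  →  V:7 E:9  edges: 1-q->0 1-q->2 1-q->7 2-q->2 3-p->3 3-q->5 5-q->5 6-p->6 7-q->7
2. fire R2 via {0↦1, 1↦2}  →  V:6 E:7  edges: 1-q->0 1-q->7 3-p->3 3-q->5 5-q->5 6-p->6 7-q->7
3. fire R2 via {0↦1, 1↦7}  →  V:5 E:5  edges: 1-q->0 3-p->3 3-q->5 5-q->5 6-p->6
4. fire R2 via {0↦3, 1↦5}  →  V:4 E:3  edges: 1-q->0 3-p->3 6-p->6
final graph: no rule applies after step 4

Answer: 4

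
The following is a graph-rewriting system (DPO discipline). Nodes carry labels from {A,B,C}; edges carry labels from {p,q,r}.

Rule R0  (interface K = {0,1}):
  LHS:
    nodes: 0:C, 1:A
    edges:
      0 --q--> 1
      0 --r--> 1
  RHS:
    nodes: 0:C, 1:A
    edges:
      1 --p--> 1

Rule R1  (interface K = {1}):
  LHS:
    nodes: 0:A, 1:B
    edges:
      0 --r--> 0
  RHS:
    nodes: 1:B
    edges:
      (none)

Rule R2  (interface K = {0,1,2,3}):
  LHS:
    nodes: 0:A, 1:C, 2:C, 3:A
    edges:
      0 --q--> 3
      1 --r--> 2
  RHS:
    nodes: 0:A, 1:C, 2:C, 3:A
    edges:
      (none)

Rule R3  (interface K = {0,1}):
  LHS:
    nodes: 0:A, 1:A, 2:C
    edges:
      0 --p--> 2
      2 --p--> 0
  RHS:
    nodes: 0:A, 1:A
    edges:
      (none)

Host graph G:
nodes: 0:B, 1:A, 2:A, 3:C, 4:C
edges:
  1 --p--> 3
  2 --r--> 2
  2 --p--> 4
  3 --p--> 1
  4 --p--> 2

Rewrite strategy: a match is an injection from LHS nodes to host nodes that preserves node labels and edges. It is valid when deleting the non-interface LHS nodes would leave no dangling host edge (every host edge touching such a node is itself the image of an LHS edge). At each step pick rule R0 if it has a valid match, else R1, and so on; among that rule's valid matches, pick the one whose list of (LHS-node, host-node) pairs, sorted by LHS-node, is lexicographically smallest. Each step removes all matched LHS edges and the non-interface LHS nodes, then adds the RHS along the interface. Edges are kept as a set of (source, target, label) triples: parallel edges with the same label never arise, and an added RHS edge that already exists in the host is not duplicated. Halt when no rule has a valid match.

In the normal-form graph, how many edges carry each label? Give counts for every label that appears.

Answer: (no edges)

Steps:
[0] host  ⇒  5 nodes, 5 edges  {1-p->3 2-r->2 2-p->4 3-p->1 4-p->2}
[1] R3 @ {0↦1, 1↦2, 2↦3}  ⇒  4 nodes, 3 edges  {2-r->2 2-p->4 4-p->2}
[2] R3 @ {0↦2, 1↦1, 2↦4}  ⇒  3 nodes, 1 edges  {2-r->2}
[3] R1 @ {0↦2, 1↦0}  ⇒  2 nodes, 0 edges  {∅}
normal form: no rule applies after step 3
NF edges: []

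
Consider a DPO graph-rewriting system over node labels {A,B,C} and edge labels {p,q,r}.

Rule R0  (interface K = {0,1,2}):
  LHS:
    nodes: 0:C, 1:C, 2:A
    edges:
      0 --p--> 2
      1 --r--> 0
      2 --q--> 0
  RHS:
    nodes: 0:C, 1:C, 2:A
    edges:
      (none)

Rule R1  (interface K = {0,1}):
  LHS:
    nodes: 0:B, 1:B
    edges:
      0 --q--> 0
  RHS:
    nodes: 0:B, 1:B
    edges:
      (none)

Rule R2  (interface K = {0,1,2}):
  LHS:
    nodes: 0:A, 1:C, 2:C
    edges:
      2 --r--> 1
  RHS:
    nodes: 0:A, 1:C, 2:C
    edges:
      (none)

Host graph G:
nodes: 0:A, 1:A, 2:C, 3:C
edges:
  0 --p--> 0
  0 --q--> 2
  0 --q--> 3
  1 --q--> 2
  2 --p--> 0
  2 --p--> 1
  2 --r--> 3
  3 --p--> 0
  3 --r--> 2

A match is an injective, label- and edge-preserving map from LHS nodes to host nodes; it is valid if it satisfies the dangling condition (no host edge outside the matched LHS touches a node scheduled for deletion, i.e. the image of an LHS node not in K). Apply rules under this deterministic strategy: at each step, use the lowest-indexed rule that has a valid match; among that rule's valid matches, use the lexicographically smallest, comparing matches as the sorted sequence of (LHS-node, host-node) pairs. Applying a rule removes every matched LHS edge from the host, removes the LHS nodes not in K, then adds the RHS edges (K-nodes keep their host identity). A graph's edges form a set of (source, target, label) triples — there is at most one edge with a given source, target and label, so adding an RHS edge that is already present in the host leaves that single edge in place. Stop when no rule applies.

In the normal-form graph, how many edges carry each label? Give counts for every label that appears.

initial: |V|=4 |E|=9  E = 0-p->0 0-q->2 0-q->3 1-q->2 2-p->0 2-p->1 2-r->3 3-p->0 3-r->2
step 1: apply R0 at {0↦2, 1↦3, 2↦0}  → |V|=4 |E|=6  E = 0-p->0 0-q->3 1-q->2 2-p->1 2-r->3 3-p->0
step 2: apply R0 at {0↦3, 1↦2, 2↦0}  → |V|=4 |E|=3  E = 0-p->0 1-q->2 2-p->1
halt: no rule applies after step 2
NF edges: [(0, 0, 'p'), (1, 2, 'q'), (2, 1, 'p')]

Answer: p:2 q:1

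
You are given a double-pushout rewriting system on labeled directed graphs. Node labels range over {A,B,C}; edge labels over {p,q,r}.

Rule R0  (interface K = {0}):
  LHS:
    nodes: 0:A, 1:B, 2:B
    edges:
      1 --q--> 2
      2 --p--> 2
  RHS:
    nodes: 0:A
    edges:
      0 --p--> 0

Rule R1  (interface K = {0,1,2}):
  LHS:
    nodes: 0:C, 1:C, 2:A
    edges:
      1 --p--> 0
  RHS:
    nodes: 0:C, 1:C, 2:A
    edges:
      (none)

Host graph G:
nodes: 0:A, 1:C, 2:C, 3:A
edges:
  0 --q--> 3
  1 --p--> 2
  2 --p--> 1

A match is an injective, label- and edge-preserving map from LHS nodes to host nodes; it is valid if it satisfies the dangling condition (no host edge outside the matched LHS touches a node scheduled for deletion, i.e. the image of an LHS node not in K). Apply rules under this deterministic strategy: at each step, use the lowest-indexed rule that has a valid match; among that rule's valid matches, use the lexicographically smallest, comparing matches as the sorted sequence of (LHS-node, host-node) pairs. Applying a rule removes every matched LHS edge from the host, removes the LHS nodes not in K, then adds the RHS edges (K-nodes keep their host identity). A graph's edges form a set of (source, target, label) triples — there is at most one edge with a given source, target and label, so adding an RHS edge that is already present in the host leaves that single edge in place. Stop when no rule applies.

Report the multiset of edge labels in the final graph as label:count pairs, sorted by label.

Answer: q:1

Rewrite trace:
start.  V:4 E:3  edges: 0-q->3 1-p->2 2-p->1
1. fire R1 via {0↦1, 1↦2, 2↦0}  →  V:4 E:2  edges: 0-q->3 1-p->2
2. fire R1 via {0↦2, 1↦1, 2↦0}  →  V:4 E:1  edges: 0-q->3
final graph: no rule applies after step 2
NF edges: [(0, 3, 'q')]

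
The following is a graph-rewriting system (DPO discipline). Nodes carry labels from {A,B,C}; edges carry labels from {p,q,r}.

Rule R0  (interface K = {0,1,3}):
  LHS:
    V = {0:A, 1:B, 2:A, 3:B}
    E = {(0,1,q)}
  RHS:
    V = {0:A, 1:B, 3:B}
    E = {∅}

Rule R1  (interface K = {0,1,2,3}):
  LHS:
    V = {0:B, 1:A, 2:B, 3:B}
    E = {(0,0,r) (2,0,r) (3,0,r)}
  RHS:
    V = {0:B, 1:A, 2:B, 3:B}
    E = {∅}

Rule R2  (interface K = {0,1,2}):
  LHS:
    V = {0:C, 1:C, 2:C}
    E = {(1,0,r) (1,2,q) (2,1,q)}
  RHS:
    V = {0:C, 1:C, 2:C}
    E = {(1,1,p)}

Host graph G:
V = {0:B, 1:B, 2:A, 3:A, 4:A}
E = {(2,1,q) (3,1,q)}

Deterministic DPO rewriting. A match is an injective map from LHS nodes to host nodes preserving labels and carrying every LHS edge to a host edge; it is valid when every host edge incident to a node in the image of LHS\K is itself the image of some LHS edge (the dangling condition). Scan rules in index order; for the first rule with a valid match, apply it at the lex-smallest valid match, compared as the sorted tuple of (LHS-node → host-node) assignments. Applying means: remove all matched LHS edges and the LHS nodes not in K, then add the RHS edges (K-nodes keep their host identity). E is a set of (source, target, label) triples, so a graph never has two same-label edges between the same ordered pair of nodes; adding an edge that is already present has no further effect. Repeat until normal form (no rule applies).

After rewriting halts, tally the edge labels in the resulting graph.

initial: |V|=5 |E|=2  E = 2-q->1 3-q->1
step 1: apply R0 at {0↦2, 1↦1, 2↦4, 3↦0}  → |V|=4 |E|=1  E = 3-q->1
step 2: apply R0 at {0↦3, 1↦1, 2↦2, 3↦0}  → |V|=3 |E|=0  E = ∅
normal form: no rule applies after step 2
NF edges: []

Answer: (no edges)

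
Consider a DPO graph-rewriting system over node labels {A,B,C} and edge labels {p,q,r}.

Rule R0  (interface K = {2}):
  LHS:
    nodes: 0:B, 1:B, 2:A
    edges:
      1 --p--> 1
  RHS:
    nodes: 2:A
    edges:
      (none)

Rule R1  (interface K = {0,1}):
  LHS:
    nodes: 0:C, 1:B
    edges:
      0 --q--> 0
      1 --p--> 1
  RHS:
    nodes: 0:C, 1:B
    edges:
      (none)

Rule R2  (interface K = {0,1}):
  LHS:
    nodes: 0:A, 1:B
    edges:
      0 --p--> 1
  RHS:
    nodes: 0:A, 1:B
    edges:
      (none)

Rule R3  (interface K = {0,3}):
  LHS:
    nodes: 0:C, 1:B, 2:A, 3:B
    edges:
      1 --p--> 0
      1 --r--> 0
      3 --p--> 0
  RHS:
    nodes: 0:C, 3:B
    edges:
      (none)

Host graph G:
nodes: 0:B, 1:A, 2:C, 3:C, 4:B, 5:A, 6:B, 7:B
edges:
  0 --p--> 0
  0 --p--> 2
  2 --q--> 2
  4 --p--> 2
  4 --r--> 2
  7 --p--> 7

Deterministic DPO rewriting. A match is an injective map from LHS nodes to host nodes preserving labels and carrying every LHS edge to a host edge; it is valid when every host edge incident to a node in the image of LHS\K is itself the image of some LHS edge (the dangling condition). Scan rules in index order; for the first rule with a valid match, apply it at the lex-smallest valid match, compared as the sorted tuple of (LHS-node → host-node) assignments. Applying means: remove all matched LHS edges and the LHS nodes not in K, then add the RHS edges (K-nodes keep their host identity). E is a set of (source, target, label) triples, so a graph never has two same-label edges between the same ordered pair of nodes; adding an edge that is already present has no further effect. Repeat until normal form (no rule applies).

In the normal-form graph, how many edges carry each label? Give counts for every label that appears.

Answer: (no edges)

Rewrite trace:
[0] host  ⇒  8 nodes, 6 edges  {0-p->0 0-p->2 2-q->2 4-p->2 4-r->2 7-p->7}
[1] R0 @ {0↦6, 1↦7, 2↦1}  ⇒  6 nodes, 5 edges  {0-p->0 0-p->2 2-q->2 4-p->2 4-r->2}
[2] R1 @ {0↦2, 1↦0}  ⇒  6 nodes, 3 edges  {0-p->2 4-p->2 4-r->2}
[3] R3 @ {0↦2, 1↦4, 2↦1, 3↦0}  ⇒  4 nodes, 0 edges  {∅}
halt: no rule applies after step 3
NF edges: []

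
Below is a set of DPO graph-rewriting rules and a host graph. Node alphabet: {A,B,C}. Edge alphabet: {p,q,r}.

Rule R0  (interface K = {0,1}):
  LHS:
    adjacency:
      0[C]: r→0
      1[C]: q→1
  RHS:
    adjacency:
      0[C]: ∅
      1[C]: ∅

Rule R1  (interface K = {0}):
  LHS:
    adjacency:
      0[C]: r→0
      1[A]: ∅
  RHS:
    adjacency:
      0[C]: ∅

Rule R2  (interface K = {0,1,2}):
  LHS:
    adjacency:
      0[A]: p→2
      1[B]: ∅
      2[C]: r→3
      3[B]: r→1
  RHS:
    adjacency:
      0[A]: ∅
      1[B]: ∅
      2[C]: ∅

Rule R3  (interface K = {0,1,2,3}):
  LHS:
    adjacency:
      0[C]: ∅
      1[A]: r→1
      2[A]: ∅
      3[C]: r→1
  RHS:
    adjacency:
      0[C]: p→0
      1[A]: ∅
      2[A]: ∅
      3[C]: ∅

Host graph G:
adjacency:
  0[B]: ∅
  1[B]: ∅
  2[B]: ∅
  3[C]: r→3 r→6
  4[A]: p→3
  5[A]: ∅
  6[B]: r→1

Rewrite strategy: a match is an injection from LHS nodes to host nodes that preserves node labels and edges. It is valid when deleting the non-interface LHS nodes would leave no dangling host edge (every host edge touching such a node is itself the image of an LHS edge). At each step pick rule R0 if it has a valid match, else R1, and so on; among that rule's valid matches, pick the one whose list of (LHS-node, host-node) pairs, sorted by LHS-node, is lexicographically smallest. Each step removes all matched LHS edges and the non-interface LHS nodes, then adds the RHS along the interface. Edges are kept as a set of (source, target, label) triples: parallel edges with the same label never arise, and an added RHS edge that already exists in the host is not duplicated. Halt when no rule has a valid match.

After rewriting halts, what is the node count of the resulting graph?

initial: |V|=7 |E|=4  E = 3-r->3 3-r->6 4-p->3 6-r->1
step 1: apply R1 at {0↦3, 1↦5}  → |V|=6 |E|=3  E = 3-r->6 4-p->3 6-r->1
step 2: apply R2 at {0↦4, 1↦1, 2↦3, 3↦6}  → |V|=5 |E|=0  E = ∅
halt: no rule applies after step 2
NF nodes: {0:B, 1:B, 2:B, 3:C, 4:A}

Answer: 5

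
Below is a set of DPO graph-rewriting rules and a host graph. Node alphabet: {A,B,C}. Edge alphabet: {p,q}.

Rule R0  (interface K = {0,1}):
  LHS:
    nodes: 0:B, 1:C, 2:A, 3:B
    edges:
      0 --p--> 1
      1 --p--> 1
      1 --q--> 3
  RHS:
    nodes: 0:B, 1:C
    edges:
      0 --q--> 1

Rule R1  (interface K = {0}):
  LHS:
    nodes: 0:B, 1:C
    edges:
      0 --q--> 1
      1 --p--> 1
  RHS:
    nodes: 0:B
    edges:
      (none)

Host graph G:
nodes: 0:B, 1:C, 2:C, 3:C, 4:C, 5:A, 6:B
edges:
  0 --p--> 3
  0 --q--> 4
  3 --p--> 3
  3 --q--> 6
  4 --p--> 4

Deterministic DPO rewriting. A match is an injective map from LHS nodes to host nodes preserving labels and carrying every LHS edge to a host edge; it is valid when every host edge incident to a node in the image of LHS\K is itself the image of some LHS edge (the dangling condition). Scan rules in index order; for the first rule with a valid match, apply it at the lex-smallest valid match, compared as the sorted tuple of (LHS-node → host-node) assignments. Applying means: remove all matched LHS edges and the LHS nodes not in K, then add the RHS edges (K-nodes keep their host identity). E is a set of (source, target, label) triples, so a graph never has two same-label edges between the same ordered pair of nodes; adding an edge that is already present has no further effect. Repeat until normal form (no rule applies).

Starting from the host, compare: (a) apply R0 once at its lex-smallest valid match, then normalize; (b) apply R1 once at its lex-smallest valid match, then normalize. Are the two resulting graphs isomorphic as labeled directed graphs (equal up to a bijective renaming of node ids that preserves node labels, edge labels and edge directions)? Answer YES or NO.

Answer: YES

Steps:
branch R0-first: apply at {0↦0, 1↦3, 2↦5, 3↦6} → |E|=3, then 1 more step(s) → NF |V|=4 |E|=1 V={0:B, 1:C, 2:C, 3:C} E=0-q->3
branch R1-first: apply at {0↦0, 1↦4} → |E|=3, then 1 more step(s) → NF |V|=4 |E|=1 V={0:B, 1:C, 2:C, 3:C} E=0-q->3
graphs isomorphic (equal up to label-preserving node renaming)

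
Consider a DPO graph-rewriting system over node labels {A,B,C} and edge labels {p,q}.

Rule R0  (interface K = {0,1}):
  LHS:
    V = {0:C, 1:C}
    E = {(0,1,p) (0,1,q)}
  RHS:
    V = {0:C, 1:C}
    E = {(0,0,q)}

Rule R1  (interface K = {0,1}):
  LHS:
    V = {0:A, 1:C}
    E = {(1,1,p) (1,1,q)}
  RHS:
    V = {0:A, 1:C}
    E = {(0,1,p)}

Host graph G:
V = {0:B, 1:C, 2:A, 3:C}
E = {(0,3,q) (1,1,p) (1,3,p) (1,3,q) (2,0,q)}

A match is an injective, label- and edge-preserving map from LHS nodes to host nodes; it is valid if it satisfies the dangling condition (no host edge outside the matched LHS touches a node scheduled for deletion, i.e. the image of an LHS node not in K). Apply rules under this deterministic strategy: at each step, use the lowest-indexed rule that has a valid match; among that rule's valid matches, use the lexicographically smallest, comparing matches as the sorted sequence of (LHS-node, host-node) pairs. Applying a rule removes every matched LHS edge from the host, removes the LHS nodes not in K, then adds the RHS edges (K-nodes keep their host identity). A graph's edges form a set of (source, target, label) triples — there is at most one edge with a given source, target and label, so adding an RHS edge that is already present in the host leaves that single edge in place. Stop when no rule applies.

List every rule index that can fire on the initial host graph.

Answer: [R0]

Derivation:
R0: 1 valid match — {0↦1, 1↦3}
R1: no valid match — LHS pattern not found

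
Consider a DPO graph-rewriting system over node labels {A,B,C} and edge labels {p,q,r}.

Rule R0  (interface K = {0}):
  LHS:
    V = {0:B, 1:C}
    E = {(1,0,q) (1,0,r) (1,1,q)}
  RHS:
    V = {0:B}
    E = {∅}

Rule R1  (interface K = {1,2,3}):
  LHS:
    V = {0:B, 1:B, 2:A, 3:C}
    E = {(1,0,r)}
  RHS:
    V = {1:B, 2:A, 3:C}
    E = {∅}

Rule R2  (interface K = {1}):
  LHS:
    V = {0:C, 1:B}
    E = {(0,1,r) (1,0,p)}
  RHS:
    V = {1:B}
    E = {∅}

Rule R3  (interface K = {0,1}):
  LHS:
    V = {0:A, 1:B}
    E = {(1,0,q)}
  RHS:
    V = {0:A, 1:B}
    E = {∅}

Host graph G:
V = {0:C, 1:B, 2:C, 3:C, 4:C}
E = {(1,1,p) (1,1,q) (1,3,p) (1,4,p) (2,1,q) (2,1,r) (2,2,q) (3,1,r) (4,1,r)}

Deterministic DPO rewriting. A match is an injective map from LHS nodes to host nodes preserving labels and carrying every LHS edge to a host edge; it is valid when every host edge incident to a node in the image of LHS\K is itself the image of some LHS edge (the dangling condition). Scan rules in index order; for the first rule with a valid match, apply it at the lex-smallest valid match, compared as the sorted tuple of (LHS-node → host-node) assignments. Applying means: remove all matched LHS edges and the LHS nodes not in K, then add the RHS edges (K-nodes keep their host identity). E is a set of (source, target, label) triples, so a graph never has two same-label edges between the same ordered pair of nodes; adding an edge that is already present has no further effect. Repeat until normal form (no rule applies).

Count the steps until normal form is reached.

Answer: 3

Steps:
start.  V:5 E:9  edges: 1-p->1 1-q->1 1-p->3 1-p->4 2-q->1 2-r->1 2-q->2 3-r->1 4-r->1
1. fire R0 via {0↦1, 1↦2}  →  V:4 E:6  edges: 1-p->1 1-q->1 1-p->3 1-p->4 3-r->1 4-r->1
2. fire R2 via {0↦3, 1↦1}  →  V:3 E:4  edges: 1-p->1 1-q->1 1-p->4 4-r->1
3. fire R2 via {0↦4, 1↦1}  →  V:2 E:2  edges: 1-p->1 1-q->1
normal form: no rule applies after step 3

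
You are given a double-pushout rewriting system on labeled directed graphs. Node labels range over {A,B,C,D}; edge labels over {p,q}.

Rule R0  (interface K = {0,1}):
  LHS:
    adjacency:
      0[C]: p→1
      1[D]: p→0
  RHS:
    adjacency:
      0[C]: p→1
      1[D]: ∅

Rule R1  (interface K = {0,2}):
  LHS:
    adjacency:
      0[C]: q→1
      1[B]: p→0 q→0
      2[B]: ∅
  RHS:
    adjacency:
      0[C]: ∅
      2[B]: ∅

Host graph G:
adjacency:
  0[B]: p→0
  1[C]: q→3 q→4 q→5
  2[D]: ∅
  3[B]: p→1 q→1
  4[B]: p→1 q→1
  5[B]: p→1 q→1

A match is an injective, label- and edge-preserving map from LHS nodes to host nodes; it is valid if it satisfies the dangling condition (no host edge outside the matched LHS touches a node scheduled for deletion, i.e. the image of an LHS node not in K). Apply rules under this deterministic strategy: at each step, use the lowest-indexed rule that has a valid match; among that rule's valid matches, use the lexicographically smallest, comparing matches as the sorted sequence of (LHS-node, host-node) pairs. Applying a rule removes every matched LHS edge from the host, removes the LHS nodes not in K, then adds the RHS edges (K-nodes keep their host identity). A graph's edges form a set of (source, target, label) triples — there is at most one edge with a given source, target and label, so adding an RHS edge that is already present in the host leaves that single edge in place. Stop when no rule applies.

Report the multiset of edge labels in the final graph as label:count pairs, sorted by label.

Answer: p:1

Rewrite trace:
start.  V:6 E:10  edges: 0-p->0 1-q->3 1-q->4 1-q->5 3-p->1 3-q->1 4-p->1 4-q->1 5-p->1 5-q->1
1. fire R1 via {0↦1, 1↦3, 2↦0}  →  V:5 E:7  edges: 0-p->0 1-q->4 1-q->5 4-p->1 4-q->1 5-p->1 5-q->1
2. fire R1 via {0↦1, 1↦4, 2↦0}  →  V:4 E:4  edges: 0-p->0 1-q->5 5-p->1 5-q->1
3. fire R1 via {0↦1, 1↦5, 2↦0}  →  V:3 E:1  edges: 0-p->0
halt: no rule applies after step 3
NF edges: [(0, 0, 'p')]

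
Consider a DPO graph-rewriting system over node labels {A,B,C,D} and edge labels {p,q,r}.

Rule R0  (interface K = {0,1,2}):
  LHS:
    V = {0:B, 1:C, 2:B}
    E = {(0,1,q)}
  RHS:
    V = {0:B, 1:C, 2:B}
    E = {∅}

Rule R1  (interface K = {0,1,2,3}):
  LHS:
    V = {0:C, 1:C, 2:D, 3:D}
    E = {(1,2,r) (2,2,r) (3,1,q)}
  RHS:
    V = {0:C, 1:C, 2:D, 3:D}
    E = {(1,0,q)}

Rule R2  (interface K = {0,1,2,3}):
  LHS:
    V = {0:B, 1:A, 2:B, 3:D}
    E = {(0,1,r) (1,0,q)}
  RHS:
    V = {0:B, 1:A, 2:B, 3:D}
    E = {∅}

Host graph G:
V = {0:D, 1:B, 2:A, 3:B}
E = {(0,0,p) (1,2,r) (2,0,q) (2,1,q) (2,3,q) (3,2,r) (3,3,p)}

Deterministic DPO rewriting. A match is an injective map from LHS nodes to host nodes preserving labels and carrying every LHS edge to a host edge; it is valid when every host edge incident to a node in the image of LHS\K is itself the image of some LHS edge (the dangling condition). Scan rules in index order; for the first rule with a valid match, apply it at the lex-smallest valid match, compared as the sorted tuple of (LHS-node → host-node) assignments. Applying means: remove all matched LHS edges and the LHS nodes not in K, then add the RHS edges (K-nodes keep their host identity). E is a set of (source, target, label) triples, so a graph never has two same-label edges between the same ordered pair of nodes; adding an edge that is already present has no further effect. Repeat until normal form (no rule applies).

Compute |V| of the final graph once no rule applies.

Answer: 4

Steps:
initial: |V|=4 |E|=7  E = 0-p->0 1-r->2 2-q->0 2-q->1 2-q->3 3-r->2 3-p->3
step 1: apply R2 at {0↦1, 1↦2, 2↦3, 3↦0}  → |V|=4 |E|=5  E = 0-p->0 2-q->0 2-q->3 3-r->2 3-p->3
step 2: apply R2 at {0↦3, 1↦2, 2↦1, 3↦0}  → |V|=4 |E|=3  E = 0-p->0 2-q->0 3-p->3
halt: no rule applies after step 2
NF nodes: {0:D, 1:B, 2:A, 3:B}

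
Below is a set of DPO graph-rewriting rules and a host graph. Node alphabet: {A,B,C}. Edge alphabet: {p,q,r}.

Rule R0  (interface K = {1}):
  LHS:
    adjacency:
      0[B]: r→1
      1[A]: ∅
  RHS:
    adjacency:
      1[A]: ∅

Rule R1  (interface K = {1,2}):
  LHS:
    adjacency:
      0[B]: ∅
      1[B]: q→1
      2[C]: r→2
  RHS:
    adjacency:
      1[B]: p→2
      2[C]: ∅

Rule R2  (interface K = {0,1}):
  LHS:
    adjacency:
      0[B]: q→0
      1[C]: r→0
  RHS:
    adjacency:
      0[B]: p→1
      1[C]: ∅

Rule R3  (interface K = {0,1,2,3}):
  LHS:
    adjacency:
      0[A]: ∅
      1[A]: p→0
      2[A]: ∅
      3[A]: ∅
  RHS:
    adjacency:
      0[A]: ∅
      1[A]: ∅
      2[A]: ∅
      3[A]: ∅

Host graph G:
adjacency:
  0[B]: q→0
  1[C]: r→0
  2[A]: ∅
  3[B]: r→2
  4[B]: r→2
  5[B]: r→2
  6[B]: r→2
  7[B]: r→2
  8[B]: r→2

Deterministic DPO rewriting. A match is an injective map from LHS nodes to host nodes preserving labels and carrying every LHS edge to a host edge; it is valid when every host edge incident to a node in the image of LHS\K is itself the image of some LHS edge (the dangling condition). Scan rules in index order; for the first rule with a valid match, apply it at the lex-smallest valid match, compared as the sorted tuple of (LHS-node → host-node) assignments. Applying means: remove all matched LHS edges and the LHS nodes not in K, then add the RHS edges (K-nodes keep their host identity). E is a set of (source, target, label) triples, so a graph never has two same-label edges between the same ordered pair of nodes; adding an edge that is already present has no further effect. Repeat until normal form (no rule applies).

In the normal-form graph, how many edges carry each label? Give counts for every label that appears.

[0] host  ⇒  9 nodes, 8 edges  {0-q->0 1-r->0 3-r->2 4-r->2 5-r->2 6-r->2 7-r->2 8-r->2}
[1] R0 @ {0↦3, 1↦2}  ⇒  8 nodes, 7 edges  {0-q->0 1-r->0 4-r->2 5-r->2 6-r->2 7-r->2 8-r->2}
[2] R0 @ {0↦4, 1↦2}  ⇒  7 nodes, 6 edges  {0-q->0 1-r->0 5-r->2 6-r->2 7-r->2 8-r->2}
[3] R0 @ {0↦5, 1↦2}  ⇒  6 nodes, 5 edges  {0-q->0 1-r->0 6-r->2 7-r->2 8-r->2}
[4] R0 @ {0↦6, 1↦2}  ⇒  5 nodes, 4 edges  {0-q->0 1-r->0 7-r->2 8-r->2}
[5] R0 @ {0↦7, 1↦2}  ⇒  4 nodes, 3 edges  {0-q->0 1-r->0 8-r->2}
[6] R0 @ {0↦8, 1↦2}  ⇒  3 nodes, 2 edges  {0-q->0 1-r->0}
[7] R2 @ {0↦0, 1↦1}  ⇒  3 nodes, 1 edges  {0-p->1}
final graph: no rule applies after step 7
NF edges: [(0, 1, 'p')]

Answer: p:1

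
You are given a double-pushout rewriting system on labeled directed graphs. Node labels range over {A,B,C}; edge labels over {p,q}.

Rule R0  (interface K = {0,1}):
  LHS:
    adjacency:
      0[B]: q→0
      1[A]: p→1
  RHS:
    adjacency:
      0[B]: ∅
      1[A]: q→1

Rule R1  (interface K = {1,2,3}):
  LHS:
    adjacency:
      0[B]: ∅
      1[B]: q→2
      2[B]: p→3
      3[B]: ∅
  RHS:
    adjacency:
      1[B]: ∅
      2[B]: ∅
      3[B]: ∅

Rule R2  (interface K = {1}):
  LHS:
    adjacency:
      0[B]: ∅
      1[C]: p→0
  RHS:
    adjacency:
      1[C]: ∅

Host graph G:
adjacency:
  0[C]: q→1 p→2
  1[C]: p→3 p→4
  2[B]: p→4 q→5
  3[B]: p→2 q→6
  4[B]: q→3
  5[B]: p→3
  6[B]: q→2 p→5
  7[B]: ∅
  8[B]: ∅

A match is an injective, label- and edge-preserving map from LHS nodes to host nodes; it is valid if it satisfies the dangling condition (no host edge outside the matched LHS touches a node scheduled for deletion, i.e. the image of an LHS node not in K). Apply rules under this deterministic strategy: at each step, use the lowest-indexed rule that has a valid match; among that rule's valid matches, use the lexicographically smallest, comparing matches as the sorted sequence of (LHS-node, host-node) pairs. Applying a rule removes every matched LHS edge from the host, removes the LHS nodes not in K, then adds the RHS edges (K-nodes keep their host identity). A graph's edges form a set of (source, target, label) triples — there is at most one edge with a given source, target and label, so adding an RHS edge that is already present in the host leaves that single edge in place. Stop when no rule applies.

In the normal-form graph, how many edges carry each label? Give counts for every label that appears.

Answer: p:3 q:2

Derivation:
[0] host  ⇒  9 nodes, 12 edges  {0-q->1 0-p->2 1-p->3 1-p->4 2-p->4 2-q->5 3-p->2 3-q->6 4-q->3 5-p->3 6-q->2 6-p->5}
[1] R1 @ {0↦7, 1↦2, 2↦5, 3↦3}  ⇒  8 nodes, 10 edges  {0-q->1 0-p->2 1-p->3 1-p->4 2-p->4 3-p->2 3-q->6 4-q->3 6-q->2 6-p->5}
[2] R1 @ {0↦8, 1↦3, 2↦6, 3↦5}  ⇒  7 nodes, 8 edges  {0-q->1 0-p->2 1-p->3 1-p->4 2-p->4 3-p->2 4-q->3 6-q->2}
[3] R1 @ {0↦5, 1↦4, 2↦3, 3↦2}  ⇒  6 nodes, 6 edges  {0-q->1 0-p->2 1-p->3 1-p->4 2-p->4 6-q->2}
[4] R2 @ {0↦3, 1↦1}  ⇒  5 nodes, 5 edges  {0-q->1 0-p->2 1-p->4 2-p->4 6-q->2}
halt: no rule applies after step 4
NF edges: [(0, 1, 'q'), (0, 2, 'p'), (1, 4, 'p'), (2, 4, 'p'), (6, 2, 'q')]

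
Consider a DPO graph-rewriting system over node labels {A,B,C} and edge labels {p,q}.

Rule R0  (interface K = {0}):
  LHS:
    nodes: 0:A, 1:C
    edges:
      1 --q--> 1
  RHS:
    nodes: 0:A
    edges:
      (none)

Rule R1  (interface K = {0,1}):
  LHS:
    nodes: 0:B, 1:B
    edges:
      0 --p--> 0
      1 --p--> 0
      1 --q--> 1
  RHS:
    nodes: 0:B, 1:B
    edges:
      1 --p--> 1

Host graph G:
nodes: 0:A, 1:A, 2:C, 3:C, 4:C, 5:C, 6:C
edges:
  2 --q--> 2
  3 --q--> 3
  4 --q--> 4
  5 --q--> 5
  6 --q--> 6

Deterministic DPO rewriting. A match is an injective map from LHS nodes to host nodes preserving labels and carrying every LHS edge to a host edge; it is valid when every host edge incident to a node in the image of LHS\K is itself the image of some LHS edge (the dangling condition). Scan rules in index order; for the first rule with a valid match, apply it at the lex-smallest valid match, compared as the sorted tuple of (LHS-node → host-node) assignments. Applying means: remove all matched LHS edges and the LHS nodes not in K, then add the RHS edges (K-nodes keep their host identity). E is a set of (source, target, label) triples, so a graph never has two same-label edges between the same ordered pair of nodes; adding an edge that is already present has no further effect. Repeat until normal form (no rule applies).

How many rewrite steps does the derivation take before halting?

start.  V:7 E:5  edges: 2-q->2 3-q->3 4-q->4 5-q->5 6-q->6
1. fire R0 via {0↦0, 1↦2}  →  V:6 E:4  edges: 3-q->3 4-q->4 5-q->5 6-q->6
2. fire R0 via {0↦0, 1↦3}  →  V:5 E:3  edges: 4-q->4 5-q->5 6-q->6
3. fire R0 via {0↦0, 1↦4}  →  V:4 E:2  edges: 5-q->5 6-q->6
4. fire R0 via {0↦0, 1↦5}  →  V:3 E:1  edges: 6-q->6
5. fire R0 via {0↦0, 1↦6}  →  V:2 E:0  edges: ∅
halt: no rule applies after step 5

Answer: 5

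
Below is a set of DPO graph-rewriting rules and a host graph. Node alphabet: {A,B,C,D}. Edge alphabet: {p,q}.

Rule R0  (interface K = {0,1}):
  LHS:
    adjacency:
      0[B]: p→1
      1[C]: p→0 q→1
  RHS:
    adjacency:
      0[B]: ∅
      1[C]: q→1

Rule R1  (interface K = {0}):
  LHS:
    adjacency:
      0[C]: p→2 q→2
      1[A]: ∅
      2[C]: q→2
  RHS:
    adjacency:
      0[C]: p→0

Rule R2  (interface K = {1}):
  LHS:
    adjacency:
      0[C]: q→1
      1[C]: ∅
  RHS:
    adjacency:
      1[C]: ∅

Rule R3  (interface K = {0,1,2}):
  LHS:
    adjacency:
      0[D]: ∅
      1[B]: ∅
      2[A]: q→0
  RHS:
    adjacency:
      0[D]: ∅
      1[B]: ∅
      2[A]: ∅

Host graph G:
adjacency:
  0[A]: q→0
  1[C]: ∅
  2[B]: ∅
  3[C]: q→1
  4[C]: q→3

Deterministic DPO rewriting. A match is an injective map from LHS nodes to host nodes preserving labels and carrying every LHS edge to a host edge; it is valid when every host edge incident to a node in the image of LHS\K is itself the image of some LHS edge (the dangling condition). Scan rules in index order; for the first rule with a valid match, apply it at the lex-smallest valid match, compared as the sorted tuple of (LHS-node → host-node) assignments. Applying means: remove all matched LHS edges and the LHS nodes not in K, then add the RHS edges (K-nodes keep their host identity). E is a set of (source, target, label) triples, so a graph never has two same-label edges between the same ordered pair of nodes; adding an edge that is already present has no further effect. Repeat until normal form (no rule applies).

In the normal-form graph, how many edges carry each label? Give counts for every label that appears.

initial: |V|=5 |E|=3  E = 0-q->0 3-q->1 4-q->3
step 1: apply R2 at {0↦4, 1↦3}  → |V|=4 |E|=2  E = 0-q->0 3-q->1
step 2: apply R2 at {0↦3, 1↦1}  → |V|=3 |E|=1  E = 0-q->0
halt: no rule applies after step 2
NF edges: [(0, 0, 'q')]

Answer: q:1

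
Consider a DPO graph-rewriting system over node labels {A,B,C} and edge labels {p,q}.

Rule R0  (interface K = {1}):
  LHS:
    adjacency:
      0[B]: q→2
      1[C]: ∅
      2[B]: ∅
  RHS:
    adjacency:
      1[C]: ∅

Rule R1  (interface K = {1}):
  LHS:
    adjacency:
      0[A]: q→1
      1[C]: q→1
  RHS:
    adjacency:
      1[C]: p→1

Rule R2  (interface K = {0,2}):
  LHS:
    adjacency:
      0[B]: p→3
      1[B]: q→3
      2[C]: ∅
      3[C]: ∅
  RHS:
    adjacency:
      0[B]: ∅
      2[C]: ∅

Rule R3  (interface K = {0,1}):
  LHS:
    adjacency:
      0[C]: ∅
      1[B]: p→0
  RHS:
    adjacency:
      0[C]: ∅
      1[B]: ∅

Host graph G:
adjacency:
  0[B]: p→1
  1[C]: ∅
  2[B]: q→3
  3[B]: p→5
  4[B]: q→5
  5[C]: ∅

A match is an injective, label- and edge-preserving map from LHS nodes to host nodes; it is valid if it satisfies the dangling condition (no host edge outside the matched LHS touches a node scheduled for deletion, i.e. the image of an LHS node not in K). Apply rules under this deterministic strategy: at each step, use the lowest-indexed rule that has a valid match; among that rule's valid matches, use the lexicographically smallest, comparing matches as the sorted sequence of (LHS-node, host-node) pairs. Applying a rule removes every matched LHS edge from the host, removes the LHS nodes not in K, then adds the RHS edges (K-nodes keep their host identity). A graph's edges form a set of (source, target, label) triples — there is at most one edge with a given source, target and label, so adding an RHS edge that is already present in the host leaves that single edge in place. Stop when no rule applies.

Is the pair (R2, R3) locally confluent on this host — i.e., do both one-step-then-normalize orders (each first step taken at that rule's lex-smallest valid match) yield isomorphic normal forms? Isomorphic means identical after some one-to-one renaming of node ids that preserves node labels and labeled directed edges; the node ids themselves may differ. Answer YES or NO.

Answer: YES

Derivation:
branch R2-first: apply at {0↦3, 1↦4, 2↦1, 3↦5} → |E|=2, then 2 more step(s) → NF |V|=2 |E|=0 V={0:B, 1:C} E=∅
branch R3-first: apply at {0↦1, 1↦0} → |E|=3, then 2 more step(s) → NF |V|=2 |E|=0 V={0:B, 1:C} E=∅
graphs isomorphic (equal up to label-preserving node renaming)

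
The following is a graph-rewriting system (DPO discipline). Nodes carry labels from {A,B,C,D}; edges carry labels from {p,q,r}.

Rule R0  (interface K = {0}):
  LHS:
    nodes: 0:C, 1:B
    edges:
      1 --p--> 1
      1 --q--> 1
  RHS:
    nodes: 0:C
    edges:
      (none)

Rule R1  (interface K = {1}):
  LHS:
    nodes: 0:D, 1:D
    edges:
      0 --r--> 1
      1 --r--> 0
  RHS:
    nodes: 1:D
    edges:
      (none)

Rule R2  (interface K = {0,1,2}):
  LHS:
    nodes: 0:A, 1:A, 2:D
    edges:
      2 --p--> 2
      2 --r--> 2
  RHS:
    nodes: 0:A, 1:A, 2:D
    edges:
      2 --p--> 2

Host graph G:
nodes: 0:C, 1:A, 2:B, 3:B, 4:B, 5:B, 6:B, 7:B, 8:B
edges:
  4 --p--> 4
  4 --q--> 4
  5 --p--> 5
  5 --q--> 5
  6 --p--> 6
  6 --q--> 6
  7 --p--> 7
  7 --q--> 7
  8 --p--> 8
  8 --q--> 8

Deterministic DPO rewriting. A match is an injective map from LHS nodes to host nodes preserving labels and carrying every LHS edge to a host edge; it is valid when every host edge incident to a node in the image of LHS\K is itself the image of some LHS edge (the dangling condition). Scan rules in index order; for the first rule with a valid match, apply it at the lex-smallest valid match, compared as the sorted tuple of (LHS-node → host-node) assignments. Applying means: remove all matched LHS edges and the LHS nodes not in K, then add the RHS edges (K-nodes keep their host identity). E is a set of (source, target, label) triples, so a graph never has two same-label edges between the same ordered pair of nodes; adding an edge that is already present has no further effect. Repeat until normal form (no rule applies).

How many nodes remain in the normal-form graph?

Answer: 4

Rewrite trace:
[0] host  ⇒  9 nodes, 10 edges  {4-p->4 4-q->4 5-p->5 5-q->5 6-p->6 6-q->6 7-p->7 7-q->7 8-p->8 8-q->8}
[1] R0 @ {0↦0, 1↦4}  ⇒  8 nodes, 8 edges  {5-p->5 5-q->5 6-p->6 6-q->6 7-p->7 7-q->7 8-p->8 8-q->8}
[2] R0 @ {0↦0, 1↦5}  ⇒  7 nodes, 6 edges  {6-p->6 6-q->6 7-p->7 7-q->7 8-p->8 8-q->8}
[3] R0 @ {0↦0, 1↦6}  ⇒  6 nodes, 4 edges  {7-p->7 7-q->7 8-p->8 8-q->8}
[4] R0 @ {0↦0, 1↦7}  ⇒  5 nodes, 2 edges  {8-p->8 8-q->8}
[5] R0 @ {0↦0, 1↦8}  ⇒  4 nodes, 0 edges  {∅}
normal form: no rule applies after step 5
NF nodes: {0:C, 1:A, 2:B, 3:B}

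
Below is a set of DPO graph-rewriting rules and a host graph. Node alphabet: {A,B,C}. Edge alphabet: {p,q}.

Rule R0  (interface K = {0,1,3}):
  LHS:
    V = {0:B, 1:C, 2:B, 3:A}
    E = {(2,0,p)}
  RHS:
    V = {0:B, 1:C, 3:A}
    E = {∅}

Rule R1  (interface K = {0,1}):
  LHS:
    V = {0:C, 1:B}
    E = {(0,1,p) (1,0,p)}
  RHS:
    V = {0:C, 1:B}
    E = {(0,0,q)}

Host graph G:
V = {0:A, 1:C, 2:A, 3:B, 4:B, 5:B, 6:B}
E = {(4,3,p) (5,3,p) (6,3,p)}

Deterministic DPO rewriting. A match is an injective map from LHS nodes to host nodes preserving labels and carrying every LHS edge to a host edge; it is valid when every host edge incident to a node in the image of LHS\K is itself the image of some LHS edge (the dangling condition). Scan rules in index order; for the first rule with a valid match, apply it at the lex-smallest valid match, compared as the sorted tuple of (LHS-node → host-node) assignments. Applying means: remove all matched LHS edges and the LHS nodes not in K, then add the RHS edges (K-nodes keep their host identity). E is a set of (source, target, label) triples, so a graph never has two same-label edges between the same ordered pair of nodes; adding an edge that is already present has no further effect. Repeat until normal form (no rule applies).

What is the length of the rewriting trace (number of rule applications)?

[0] host  ⇒  7 nodes, 3 edges  {4-p->3 5-p->3 6-p->3}
[1] R0 @ {0↦3, 1↦1, 2↦4, 3↦0}  ⇒  6 nodes, 2 edges  {5-p->3 6-p->3}
[2] R0 @ {0↦3, 1↦1, 2↦5, 3↦0}  ⇒  5 nodes, 1 edges  {6-p->3}
[3] R0 @ {0↦3, 1↦1, 2↦6, 3↦0}  ⇒  4 nodes, 0 edges  {∅}
halt: no rule applies after step 3

Answer: 3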